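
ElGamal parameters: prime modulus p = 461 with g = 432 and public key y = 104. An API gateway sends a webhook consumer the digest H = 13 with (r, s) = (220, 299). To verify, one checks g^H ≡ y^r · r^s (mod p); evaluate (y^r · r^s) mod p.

104^2 = 10816 ≡ 213
104^4 ≡ 213^2 = 45369 ≡ 191
104^8 ≡ 191^2 = 36481 ≡ 62
104^16 ≡ 62^2 = 3844 ≡ 156
104^32 ≡ 156^2 = 24336 ≡ 364
104^64 ≡ 364^2 = 132496 ≡ 189
104^128 ≡ 189^2 = 35721 ≡ 224
220 = 128 + 64 + 16 + 8 + 4, so 104^220 ≡ 224·189·156·62·191 ≡ 181 (mod 461)
220^2 = 48400 ≡ 456
220^4 ≡ 456^2 = 207936 ≡ 25
220^8 ≡ 25^2 = 625 ≡ 164
220^16 ≡ 164^2 = 26896 ≡ 158
220^32 ≡ 158^2 = 24964 ≡ 70
220^64 ≡ 70^2 = 4900 ≡ 290
220^128 ≡ 290^2 = 84100 ≡ 198
220^256 ≡ 198^2 = 39204 ≡ 19
299 = 256 + 32 + 8 + 2 + 1, so 220^299 ≡ 19·70·164·456·220 ≡ 60 (mod 461)
y^r · r^s ≡ 181·60 = 10860 ≡ 257 (mod 461)

257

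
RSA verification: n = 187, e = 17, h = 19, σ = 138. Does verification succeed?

passes

σ^2 ≡ 138^2 = 19044 ≡ 157
σ^4 ≡ 157^2 = 24649 ≡ 152
σ^8 ≡ 152^2 = 23104 ≡ 103
σ^16 ≡ 103^2 = 10609 ≡ 137
17 = 16 + 1, so σ^17 ≡ 137·138 ≡ 19 (mod 187)
σ^17 mod 187 = 19 matches h.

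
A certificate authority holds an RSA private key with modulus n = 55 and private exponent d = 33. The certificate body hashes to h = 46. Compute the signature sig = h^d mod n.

41

h^2 ≡ 46^2 = 2116 ≡ 26
h^4 ≡ 26^2 = 676 ≡ 16
h^8 ≡ 16^2 = 256 ≡ 36
h^16 ≡ 36^2 = 1296 ≡ 31
h^32 ≡ 31^2 = 961 ≡ 26
33 = 32 + 1, so h^33 ≡ 26·46 ≡ 41 (mod 55)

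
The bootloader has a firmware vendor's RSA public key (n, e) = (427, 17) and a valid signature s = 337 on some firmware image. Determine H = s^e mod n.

162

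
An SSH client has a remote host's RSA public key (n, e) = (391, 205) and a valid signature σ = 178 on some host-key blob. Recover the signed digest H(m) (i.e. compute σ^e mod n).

43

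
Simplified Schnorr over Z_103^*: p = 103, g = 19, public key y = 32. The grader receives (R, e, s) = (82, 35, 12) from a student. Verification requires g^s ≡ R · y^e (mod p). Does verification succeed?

g^s mod p:
Squares mod 103: 19^1≡19, 19^2≡52, 19^4≡26, 19^8≡58
12 = 8 + 4, so 19^12 ≡ 58·26 ≡ 66 (mod 103)
R · y^e mod p:
Squares mod 103: 32^1≡32, 32^2≡97, 32^4≡36, 32^8≡60, 32^16≡98, 32^32≡25
35 = 32 + 2 + 1, so 32^35 ≡ 25·97·32 ≡ 41 (mod 103)
82·41 = 3362 ≡ 66 (mod 103)
66 ≡ 66 (mod 103); signature holds.

passes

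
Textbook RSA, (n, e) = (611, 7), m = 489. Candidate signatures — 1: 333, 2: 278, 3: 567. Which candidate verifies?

Candidate 1: Squares mod 611: 333^1≡333, 333^2≡298, 333^4≡209; 7 = 4 + 2 + 1, so 333^7 ≡ 209·298·333 ≡ 122 (mod 611)
Candidate 2: Squares mod 611: 278^1≡278, 278^2≡298, 278^4≡209; 7 = 4 + 2 + 1, so 278^7 ≡ 209·298·278 ≡ 489 (mod 611)
  → matches m = 489
Candidate 3: Squares mod 611: 567^1≡567, 567^2≡103, 567^4≡222; 7 = 4 + 2 + 1, so 567^7 ≡ 222·103·567 ≡ 213 (mod 611)

2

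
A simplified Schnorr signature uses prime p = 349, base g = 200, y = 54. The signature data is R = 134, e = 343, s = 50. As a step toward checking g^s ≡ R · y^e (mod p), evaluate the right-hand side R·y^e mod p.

205

Squares mod 349: 54^1≡54, 54^2≡124, 54^4≡20, 54^8≡51, 54^16≡158, 54^32≡185, 54^64≡23, 54^128≡180, 54^256≡292
343 = 256 + 64 + 16 + 4 + 2 + 1, so 54^343 ≡ 292·23·158·20·124·54 ≡ 275 (mod 349)
R · y^e ≡ 134·275 = 36850 ≡ 205 (mod 349)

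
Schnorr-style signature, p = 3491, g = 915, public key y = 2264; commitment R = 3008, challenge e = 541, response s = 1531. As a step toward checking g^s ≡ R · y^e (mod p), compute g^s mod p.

915^2 = 837225 ≡ 2876
915^4 ≡ 2876^2 = 8271376 ≡ 1197
915^8 ≡ 1197^2 = 1432809 ≡ 1499
915^16 ≡ 1499^2 = 2247001 ≡ 2288
915^32 ≡ 2288^2 = 5234944 ≡ 1935
915^64 ≡ 1935^2 = 3744225 ≡ 1873
915^128 ≡ 1873^2 = 3508129 ≡ 3165
915^256 ≡ 3165^2 = 10017225 ≡ 1546
915^512 ≡ 1546^2 = 2390116 ≡ 2272
915^1024 ≡ 2272^2 = 5161984 ≡ 2286
1531 = 1024 + 256 + 128 + 64 + 32 + 16 + 8 + 2 + 1, so 915^1531 ≡ 2286·1546·3165·1873·1935·2288·1499·2876·915 ≡ 2584 (mod 3491)

2584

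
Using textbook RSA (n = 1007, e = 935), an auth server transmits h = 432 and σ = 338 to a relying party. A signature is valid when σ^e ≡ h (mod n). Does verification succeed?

passes

σ^2 ≡ 338^2 = 114244 ≡ 453
σ^4 ≡ 453^2 = 205209 ≡ 788
σ^8 ≡ 788^2 = 620944 ≡ 632
σ^16 ≡ 632^2 = 399424 ≡ 652
σ^32 ≡ 652^2 = 425104 ≡ 150
σ^64 ≡ 150^2 = 22500 ≡ 346
σ^128 ≡ 346^2 = 119716 ≡ 890
σ^256 ≡ 890^2 = 792100 ≡ 598
σ^512 ≡ 598^2 = 357604 ≡ 119
935 = 512 + 256 + 128 + 32 + 4 + 2 + 1, so σ^935 ≡ 119·598·890·150·788·453·338 ≡ 432 (mod 1007)
Since 432 equals the digest 432, verification succeeds.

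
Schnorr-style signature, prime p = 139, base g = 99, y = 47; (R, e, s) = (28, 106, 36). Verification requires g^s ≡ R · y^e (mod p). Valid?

no

g^s mod p:
Squares mod 139: 99^1≡99, 99^2≡71, 99^4≡37, 99^8≡118, 99^16≡24, 99^32≡20
36 = 32 + 4, so 99^36 ≡ 20·37 ≡ 45 (mod 139)
R · y^e mod p:
Squares mod 139: 47^1≡47, 47^2≡124, 47^4≡86, 47^8≡29, 47^16≡7, 47^32≡49, 47^64≡38
106 = 64 + 32 + 8 + 2, so 47^106 ≡ 38·49·29·124 ≡ 122 (mod 139)
28·122 = 3416 ≡ 80 (mod 139)
45 ≠ 80; the check fails.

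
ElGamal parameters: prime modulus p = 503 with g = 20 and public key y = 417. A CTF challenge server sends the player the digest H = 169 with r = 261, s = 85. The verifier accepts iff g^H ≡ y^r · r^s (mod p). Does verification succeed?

Left side g^H mod p:
Squares mod 503: 20^1≡20, 20^2≡400, 20^4≡46, 20^8≡104, 20^16≡253, 20^32≡128, 20^64≡288, 20^128≡452
169 = 128 + 32 + 8 + 1, so 20^169 ≡ 452·128·104·20 ≡ 245 (mod 503)
Right side y^r · r^s mod p:
Squares mod 503: 417^1≡417, 417^2≡354, 417^4≡69, 417^8≡234, 417^16≡432, 417^32≡11, 417^64≡121, 417^128≡54, 417^256≡401
261 = 256 + 4 + 1, so 417^261 ≡ 401·69·417 ≡ 159 (mod 503)
Squares mod 503: 261^1≡261, 261^2≡216, 261^4≡380, 261^8≡39, 261^16≡12, 261^32≡144, 261^64≡113
85 = 64 + 16 + 4 + 1, so 261^85 ≡ 113·12·380·261 ≡ 467 (mod 503)
159·467 = 74253 ≡ 312 (mod 503)
245 ≠ 312, so verification fails.

fails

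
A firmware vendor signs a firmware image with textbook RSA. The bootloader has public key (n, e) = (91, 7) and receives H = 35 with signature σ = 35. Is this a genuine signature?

genuine

σ^7 mod 91 = 35
35 = H, so the signature checks out.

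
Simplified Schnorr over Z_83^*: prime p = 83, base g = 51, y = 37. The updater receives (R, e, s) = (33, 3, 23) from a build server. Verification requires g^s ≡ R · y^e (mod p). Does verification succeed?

g^s mod p:
Squares mod 83: 51^1≡51, 51^2≡28, 51^4≡37, 51^8≡41, 51^16≡21
23 = 16 + 4 + 2 + 1, so 51^23 ≡ 21·37·28·51 ≡ 12 (mod 83)
R · y^e mod p:
Squares mod 83: 37^1≡37, 37^2≡41
3 = 2 + 1, so 37^3 ≡ 41·37 ≡ 23 (mod 83)
33·23 = 759 ≡ 12 (mod 83)
12 ≡ 12 (mod 83); signature holds.

passes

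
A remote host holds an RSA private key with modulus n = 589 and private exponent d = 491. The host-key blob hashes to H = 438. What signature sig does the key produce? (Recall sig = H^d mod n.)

Squares mod 589: H^1≡438, H^2≡419, H^4≡39, H^8≡343, H^16≡438, H^32≡419, H^64≡39, H^128≡343, H^256≡438
491 = 256 + 128 + 64 + 32 + 8 + 2 + 1, so H^491 ≡ 438·343·39·419·343·419·438 ≡ 438 (mod 589)

438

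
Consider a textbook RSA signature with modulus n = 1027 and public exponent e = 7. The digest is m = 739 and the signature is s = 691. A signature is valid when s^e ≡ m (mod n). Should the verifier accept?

accept

s^7 mod 1027 = 739
739 = m, so the signature checks out.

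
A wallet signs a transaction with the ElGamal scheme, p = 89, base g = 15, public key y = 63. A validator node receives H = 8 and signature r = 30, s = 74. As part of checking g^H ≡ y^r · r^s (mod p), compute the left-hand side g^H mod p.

15^2 = 225 ≡ 47
15^4 ≡ 47^2 = 2209 ≡ 73
15^8 ≡ 73^2 = 5329 ≡ 78

78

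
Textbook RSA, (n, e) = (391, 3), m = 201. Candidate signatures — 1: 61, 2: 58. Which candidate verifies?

1

Candidate 1: 61^2 = 3721 ≡ 202; 3 = 2 + 1, so 61^3 ≡ 202·61 ≡ 201 (mod 391)
  → matches m = 201
Candidate 2: 58^2 = 3364 ≡ 236; 3 = 2 + 1, so 58^3 ≡ 236·58 ≡ 3 (mod 391)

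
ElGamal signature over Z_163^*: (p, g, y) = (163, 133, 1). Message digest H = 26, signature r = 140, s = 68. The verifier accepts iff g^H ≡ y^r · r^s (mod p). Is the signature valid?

Left side g^H mod p:
133^2 = 17689 ≡ 85
133^4 ≡ 85^2 = 7225 ≡ 53
133^8 ≡ 53^2 = 2809 ≡ 38
133^16 ≡ 38^2 = 1444 ≡ 140
26 = 16 + 8 + 2, so 133^26 ≡ 140·38·85 ≡ 38 (mod 163)
Right side y^r · r^s mod p:
1^2 = 1
1^4 ≡ 1^2 = 1
1^8 ≡ 1^2 = 1
1^16 ≡ 1^2 = 1
1^32 ≡ 1^2 = 1
1^64 ≡ 1^2 = 1
1^128 ≡ 1^2 = 1
140 = 128 + 8 + 4, so 1^140 ≡ 1·1·1 ≡ 1 (mod 163)
140^2 = 19600 ≡ 40
140^4 ≡ 40^2 = 1600 ≡ 133
140^8 ≡ 133^2 = 17689 ≡ 85
140^16 ≡ 85^2 = 7225 ≡ 53
140^32 ≡ 53^2 = 2809 ≡ 38
140^64 ≡ 38^2 = 1444 ≡ 140
68 = 64 + 4, so 140^68 ≡ 140·133 ≡ 38 (mod 163)
1·38 = 38 ≡ 38 (mod 163)
38 ≡ 38 (mod 163), so the signature is genuine.

valid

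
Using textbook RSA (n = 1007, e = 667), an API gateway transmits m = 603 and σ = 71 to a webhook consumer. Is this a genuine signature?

genuine

σ^2 ≡ 71^2 = 5041 ≡ 6
σ^4 ≡ 6^2 = 36
σ^8 ≡ 36^2 = 1296 ≡ 289
σ^16 ≡ 289^2 = 83521 ≡ 947
σ^32 ≡ 947^2 = 896809 ≡ 579
σ^64 ≡ 579^2 = 335241 ≡ 917
σ^128 ≡ 917^2 = 840889 ≡ 44
σ^256 ≡ 44^2 = 1936 ≡ 929
σ^512 ≡ 929^2 = 863041 ≡ 42
667 = 512 + 128 + 16 + 8 + 2 + 1, so σ^667 ≡ 42·44·947·289·6·71 ≡ 603 (mod 1007)
Since 603 equals the digest 603, verification succeeds.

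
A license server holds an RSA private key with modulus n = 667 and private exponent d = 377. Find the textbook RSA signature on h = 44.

h^2 ≡ 44^2 = 1936 ≡ 602
h^4 ≡ 602^2 = 362404 ≡ 223
h^8 ≡ 223^2 = 49729 ≡ 371
h^16 ≡ 371^2 = 137641 ≡ 239
h^32 ≡ 239^2 = 57121 ≡ 426
h^64 ≡ 426^2 = 181476 ≡ 52
h^128 ≡ 52^2 = 2704 ≡ 36
h^256 ≡ 36^2 = 1296 ≡ 629
377 = 256 + 64 + 32 + 16 + 8 + 1, so h^377 ≡ 629·52·426·239·371·44 ≡ 636 (mod 667)

636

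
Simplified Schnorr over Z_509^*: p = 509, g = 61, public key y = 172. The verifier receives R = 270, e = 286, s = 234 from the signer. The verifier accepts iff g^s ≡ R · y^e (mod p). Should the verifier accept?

g^s mod p:
61^2 = 3721 ≡ 158
61^4 ≡ 158^2 = 24964 ≡ 23
61^8 ≡ 23^2 = 529 ≡ 20
61^16 ≡ 20^2 = 400
61^32 ≡ 400^2 = 160000 ≡ 174
61^64 ≡ 174^2 = 30276 ≡ 245
61^128 ≡ 245^2 = 60025 ≡ 472
234 = 128 + 64 + 32 + 8 + 2, so 61^234 ≡ 472·245·174·20·158 ≡ 442 (mod 509)
R · y^e mod p:
172^2 = 29584 ≡ 62
172^4 ≡ 62^2 = 3844 ≡ 281
172^8 ≡ 281^2 = 78961 ≡ 66
172^16 ≡ 66^2 = 4356 ≡ 284
172^32 ≡ 284^2 = 80656 ≡ 234
172^64 ≡ 234^2 = 54756 ≡ 293
172^128 ≡ 293^2 = 85849 ≡ 337
172^256 ≡ 337^2 = 113569 ≡ 62
286 = 256 + 16 + 8 + 4 + 2, so 172^286 ≡ 62·284·66·281·62 ≡ 234 (mod 509)
270·234 = 63180 ≡ 64 (mod 509)
442 ≠ 64; the check fails.

reject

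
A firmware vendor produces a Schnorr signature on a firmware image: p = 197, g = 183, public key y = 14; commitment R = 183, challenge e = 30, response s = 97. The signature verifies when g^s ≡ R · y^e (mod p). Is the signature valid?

g^s mod p:
Squares mod 197: 183^1≡183, 183^2≡196, 183^4≡1, 183^8≡1, 183^16≡1, 183^32≡1, 183^64≡1
97 = 64 + 32 + 1, so 183^97 ≡ 1·1·183 ≡ 183 (mod 197)
R · y^e mod p:
Squares mod 197: 14^1≡14, 14^2≡196, 14^4≡1, 14^8≡1, 14^16≡1
30 = 16 + 8 + 4 + 2, so 14^30 ≡ 1·1·1·196 ≡ 196 (mod 197)
183·196 = 35868 ≡ 14 (mod 197)
183 ≠ 14; the check fails.

invalid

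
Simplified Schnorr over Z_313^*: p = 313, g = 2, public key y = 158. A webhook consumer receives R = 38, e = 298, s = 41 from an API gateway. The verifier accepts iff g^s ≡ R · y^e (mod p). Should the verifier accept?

accept

g^s mod p:
2^2 = 4
2^4 ≡ 4^2 = 16
2^8 ≡ 16^2 = 256
2^16 ≡ 256^2 = 65536 ≡ 119
2^32 ≡ 119^2 = 14161 ≡ 76
41 = 32 + 8 + 1, so 2^41 ≡ 76·256·2 ≡ 100 (mod 313)
R · y^e mod p:
158^2 = 24964 ≡ 237
158^4 ≡ 237^2 = 56169 ≡ 142
158^8 ≡ 142^2 = 20164 ≡ 132
158^16 ≡ 132^2 = 17424 ≡ 209
158^32 ≡ 209^2 = 43681 ≡ 174
158^64 ≡ 174^2 = 30276 ≡ 228
158^128 ≡ 228^2 = 51984 ≡ 26
158^256 ≡ 26^2 = 676 ≡ 50
298 = 256 + 32 + 8 + 2, so 158^298 ≡ 50·174·132·237 ≡ 85 (mod 313)
38·85 = 3230 ≡ 100 (mod 313)
100 ≡ 100 (mod 313); signature holds.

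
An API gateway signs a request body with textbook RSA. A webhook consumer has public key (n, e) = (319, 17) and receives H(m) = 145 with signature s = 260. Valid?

no

s^2 ≡ 260^2 = 67600 ≡ 291
s^4 ≡ 291^2 = 84681 ≡ 146
s^8 ≡ 146^2 = 21316 ≡ 262
s^16 ≡ 262^2 = 68644 ≡ 59
17 = 16 + 1, so s^17 ≡ 59·260 ≡ 28 (mod 319)
The recovered value 28 does not match the digest 145.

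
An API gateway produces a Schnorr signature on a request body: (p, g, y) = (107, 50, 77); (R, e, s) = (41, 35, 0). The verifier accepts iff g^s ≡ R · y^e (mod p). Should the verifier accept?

reject

g^s mod p:
50^0 mod 107 = 1
R · y^e mod p:
77^2 = 5929 ≡ 44
77^4 ≡ 44^2 = 1936 ≡ 10
77^8 ≡ 10^2 = 100
77^16 ≡ 100^2 = 10000 ≡ 49
77^32 ≡ 49^2 = 2401 ≡ 47
35 = 32 + 2 + 1, so 77^35 ≡ 47·44·77 ≡ 20 (mod 107)
41·20 = 820 ≡ 71 (mod 107)
1 ≠ 71; the check fails.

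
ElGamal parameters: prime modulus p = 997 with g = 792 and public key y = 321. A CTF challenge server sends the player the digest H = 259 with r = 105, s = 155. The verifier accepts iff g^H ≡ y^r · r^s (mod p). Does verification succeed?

fails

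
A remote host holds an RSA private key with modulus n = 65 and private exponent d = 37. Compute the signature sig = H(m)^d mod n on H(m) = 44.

(H(m))^2 ≡ 44^2 = 1936 ≡ 51
(H(m))^4 ≡ 51^2 = 2601 ≡ 1
(H(m))^8 ≡ 1^2 = 1
(H(m))^16 ≡ 1^2 = 1
(H(m))^32 ≡ 1^2 = 1
37 = 32 + 4 + 1, so (H(m))^37 ≡ 1·1·44 ≡ 44 (mod 65)

44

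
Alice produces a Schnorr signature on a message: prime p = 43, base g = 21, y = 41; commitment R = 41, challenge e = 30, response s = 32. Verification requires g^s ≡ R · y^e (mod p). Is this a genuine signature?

genuine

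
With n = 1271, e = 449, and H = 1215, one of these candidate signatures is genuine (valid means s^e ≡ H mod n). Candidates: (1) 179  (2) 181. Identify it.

Candidate 1: 179^2 = 32041 ≡ 266; 179^4 ≡ 266^2 = 70756 ≡ 851; 179^8 ≡ 851^2 = 724201 ≡ 1002; 179^16 ≡ 1002^2 = 1004004 ≡ 1185; 179^32 ≡ 1185^2 = 1404225 ≡ 1041; 179^64 ≡ 1041^2 = 1083681 ≡ 789; 179^128 ≡ 789^2 = 622521 ≡ 1002; 179^256 ≡ 1002^2 = 1004004 ≡ 1185; 449 = 256 + 128 + 64 + 1, so 179^449 ≡ 1185·1002·789·179 ≡ 270 (mod 1271)
Candidate 2: 181^2 = 32761 ≡ 986; 181^4 ≡ 986^2 = 972196 ≡ 1152; 181^8 ≡ 1152^2 = 1327104 ≡ 180; 181^16 ≡ 180^2 = 32400 ≡ 625; 181^32 ≡ 625^2 = 390625 ≡ 428; 181^64 ≡ 428^2 = 183184 ≡ 160; 181^128 ≡ 160^2 = 25600 ≡ 180; 181^256 ≡ 180^2 = 32400 ≡ 625; 449 = 256 + 128 + 64 + 1, so 181^449 ≡ 625·180·160·181 ≡ 1215 (mod 1271)
  → matches H = 1215

2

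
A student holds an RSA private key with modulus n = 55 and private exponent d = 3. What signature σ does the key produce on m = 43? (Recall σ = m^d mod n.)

32

m^2 ≡ 43^2 = 1849 ≡ 34
3 = 2 + 1, so m^3 ≡ 34·43 ≡ 32 (mod 55)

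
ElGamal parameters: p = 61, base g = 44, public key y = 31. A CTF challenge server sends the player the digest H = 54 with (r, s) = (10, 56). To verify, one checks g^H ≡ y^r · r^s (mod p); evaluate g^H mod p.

27

Squares mod 61: 44^1≡44, 44^2≡45, 44^4≡12, 44^8≡22, 44^16≡57, 44^32≡16
54 = 32 + 16 + 4 + 2, so 44^54 ≡ 16·57·12·45 ≡ 27 (mod 61)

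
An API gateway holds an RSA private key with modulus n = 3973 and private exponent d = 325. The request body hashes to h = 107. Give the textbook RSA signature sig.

3708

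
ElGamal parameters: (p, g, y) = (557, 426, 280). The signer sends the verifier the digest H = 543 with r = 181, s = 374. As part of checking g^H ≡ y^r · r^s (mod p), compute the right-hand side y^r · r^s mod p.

280^181 mod 557 = 551
181^374 mod 557 = 127
y^r · r^s ≡ 551·127 = 69977 ≡ 352 (mod 557)

352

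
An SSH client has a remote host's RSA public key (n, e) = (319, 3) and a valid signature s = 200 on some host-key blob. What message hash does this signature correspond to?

118

Squares mod 319: s^1≡200, s^2≡125
3 = 2 + 1, so s^3 ≡ 125·200 ≡ 118 (mod 319)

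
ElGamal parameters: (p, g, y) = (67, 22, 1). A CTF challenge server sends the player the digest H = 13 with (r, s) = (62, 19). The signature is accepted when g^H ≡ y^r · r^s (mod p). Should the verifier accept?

Left side g^H mod p:
Squares mod 67: 22^1≡22, 22^2≡15, 22^4≡24, 22^8≡40
13 = 8 + 4 + 1, so 22^13 ≡ 40·24·22 ≡ 15 (mod 67)
Right side y^r · r^s mod p:
Squares mod 67: 1^1≡1, 1^2≡1, 1^4≡1, 1^8≡1, 1^16≡1, 1^32≡1
62 = 32 + 16 + 8 + 4 + 2, so 1^62 ≡ 1·1·1·1·1 ≡ 1 (mod 67)
Squares mod 67: 62^1≡62, 62^2≡25, 62^4≡22, 62^8≡15, 62^16≡24
19 = 16 + 2 + 1, so 62^19 ≡ 24·25·62 ≡ 15 (mod 67)
1·15 = 15 ≡ 15 (mod 67)
15 ≡ 15 (mod 67), so the signature is genuine.

accept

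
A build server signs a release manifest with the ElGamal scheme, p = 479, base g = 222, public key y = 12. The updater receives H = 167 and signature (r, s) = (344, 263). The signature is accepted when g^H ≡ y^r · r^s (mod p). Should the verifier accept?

accept

Left side g^H mod p:
222^2 = 49284 ≡ 426
222^4 ≡ 426^2 = 181476 ≡ 414
222^8 ≡ 414^2 = 171396 ≡ 393
222^16 ≡ 393^2 = 154449 ≡ 211
222^32 ≡ 211^2 = 44521 ≡ 453
222^64 ≡ 453^2 = 205209 ≡ 197
222^128 ≡ 197^2 = 38809 ≡ 10
167 = 128 + 32 + 4 + 2 + 1, so 222^167 ≡ 10·453·414·426·222 ≡ 433 (mod 479)
Right side y^r · r^s mod p:
12^2 = 144
12^4 ≡ 144^2 = 20736 ≡ 139
12^8 ≡ 139^2 = 19321 ≡ 161
12^16 ≡ 161^2 = 25921 ≡ 55
12^32 ≡ 55^2 = 3025 ≡ 151
12^64 ≡ 151^2 = 22801 ≡ 288
12^128 ≡ 288^2 = 82944 ≡ 77
12^256 ≡ 77^2 = 5929 ≡ 181
344 = 256 + 64 + 16 + 8, so 12^344 ≡ 181·288·55·161 ≡ 300 (mod 479)
344^2 = 118336 ≡ 23
344^4 ≡ 23^2 = 529 ≡ 50
344^8 ≡ 50^2 = 2500 ≡ 105
344^16 ≡ 105^2 = 11025 ≡ 8
344^32 ≡ 8^2 = 64
344^64 ≡ 64^2 = 4096 ≡ 264
344^128 ≡ 264^2 = 69696 ≡ 241
344^256 ≡ 241^2 = 58081 ≡ 122
263 = 256 + 4 + 2 + 1, so 344^263 ≡ 122·50·23·344 ≡ 118 (mod 479)
300·118 = 35400 ≡ 433 (mod 479)
433 ≡ 433 (mod 479), so the signature is genuine.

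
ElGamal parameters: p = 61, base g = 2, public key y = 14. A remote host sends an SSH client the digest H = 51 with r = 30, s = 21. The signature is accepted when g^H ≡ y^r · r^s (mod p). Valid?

Left side g^H mod p:
Squares mod 61: 2^1≡2, 2^2≡4, 2^4≡16, 2^8≡12, 2^16≡22, 2^32≡57
51 = 32 + 16 + 2 + 1, so 2^51 ≡ 57·22·4·2 ≡ 28 (mod 61)
Right side y^r · r^s mod p:
Squares mod 61: 14^1≡14, 14^2≡13, 14^4≡47, 14^8≡13, 14^16≡47
30 = 16 + 8 + 4 + 2, so 14^30 ≡ 47·13·47·13 ≡ 1 (mod 61)
Squares mod 61: 30^1≡30, 30^2≡46, 30^4≡42, 30^8≡56, 30^16≡25
21 = 16 + 4 + 1, so 30^21 ≡ 25·42·30 ≡ 24 (mod 61)
1·24 = 24 ≡ 24 (mod 61)
28 ≠ 24, so verification fails.

no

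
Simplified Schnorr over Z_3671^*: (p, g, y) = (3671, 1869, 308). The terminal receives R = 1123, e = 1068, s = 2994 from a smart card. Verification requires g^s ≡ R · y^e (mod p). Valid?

yes

g^s mod p:
1869^2 = 3493161 ≡ 2040
1869^4 ≡ 2040^2 = 4161600 ≡ 2357
1869^8 ≡ 2357^2 = 5555449 ≡ 1226
1869^16 ≡ 1226^2 = 1503076 ≡ 1637
1869^32 ≡ 1637^2 = 2679769 ≡ 3610
1869^64 ≡ 3610^2 = 13032100 ≡ 50
1869^128 ≡ 50^2 = 2500
1869^256 ≡ 2500^2 = 6250000 ≡ 1958
1869^512 ≡ 1958^2 = 3833764 ≡ 1240
1869^1024 ≡ 1240^2 = 1537600 ≡ 3122
1869^2048 ≡ 3122^2 = 9746884 ≡ 379
2994 = 2048 + 512 + 256 + 128 + 32 + 16 + 2, so 1869^2994 ≡ 379·1240·1958·2500·3610·1637·2040 ≡ 2205 (mod 3671)
R · y^e mod p:
308^2 = 94864 ≡ 3089
308^4 ≡ 3089^2 = 9541921 ≡ 992
308^8 ≡ 992^2 = 984064 ≡ 236
308^16 ≡ 236^2 = 55696 ≡ 631
308^32 ≡ 631^2 = 398161 ≡ 1693
308^64 ≡ 1693^2 = 2866249 ≡ 2869
308^128 ≡ 2869^2 = 8231161 ≡ 779
308^256 ≡ 779^2 = 606841 ≡ 1126
308^512 ≡ 1126^2 = 1267876 ≡ 1381
308^1024 ≡ 1381^2 = 1907161 ≡ 1912
1068 = 1024 + 32 + 8 + 4, so 308^1068 ≡ 1912·1693·236·992 ≡ 2470 (mod 3671)
1123·2470 = 2773810 ≡ 2205 (mod 3671)
2205 ≡ 2205 (mod 3671); signature holds.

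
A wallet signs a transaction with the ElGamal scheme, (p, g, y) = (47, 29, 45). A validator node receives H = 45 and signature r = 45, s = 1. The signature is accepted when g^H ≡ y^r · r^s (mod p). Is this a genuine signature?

forged

Left side g^H mod p:
Squares mod 47: 29^1≡29, 29^2≡42, 29^4≡25, 29^8≡14, 29^16≡8, 29^32≡17
45 = 32 + 8 + 4 + 1, so 29^45 ≡ 17·14·25·29 ≡ 13 (mod 47)
Right side y^r · r^s mod p:
Squares mod 47: 45^1≡45, 45^2≡4, 45^4≡16, 45^8≡21, 45^16≡18, 45^32≡42
45 = 32 + 8 + 4 + 1, so 45^45 ≡ 42·21·16·45 ≡ 23 (mod 47)
45^1 mod 47 = 45
23·45 = 1035 ≡ 1 (mod 47)
13 ≠ 1, so verification fails.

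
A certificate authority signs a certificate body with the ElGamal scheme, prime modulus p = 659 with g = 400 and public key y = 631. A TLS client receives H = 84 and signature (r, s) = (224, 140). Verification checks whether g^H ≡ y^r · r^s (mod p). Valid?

Left side g^H mod p:
Squares mod 659: 400^1≡400, 400^2≡522, 400^4≡317, 400^8≡321, 400^16≡237, 400^32≡154, 400^64≡651
84 = 64 + 16 + 4, so 400^84 ≡ 651·237·317 ≡ 635 (mod 659)
Right side y^r · r^s mod p:
Squares mod 659: 631^1≡631, 631^2≡125, 631^4≡468, 631^8≡236, 631^16≡340, 631^32≡275, 631^64≡499, 631^128≡558
224 = 128 + 64 + 32, so 631^224 ≡ 558·499·275 ≡ 363 (mod 659)
Squares mod 659: 224^1≡224, 224^2≡92, 224^4≡556, 224^8≡65, 224^16≡271, 224^32≡292, 224^64≡253, 224^128≡86
140 = 128 + 8 + 4, so 224^140 ≡ 86·65·556 ≡ 196 (mod 659)
363·196 = 71148 ≡ 635 (mod 659)
635 ≡ 635 (mod 659), so the signature is genuine.

yes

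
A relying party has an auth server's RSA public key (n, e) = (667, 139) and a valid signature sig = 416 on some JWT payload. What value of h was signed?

496

sig^2 ≡ 416^2 = 173056 ≡ 303
sig^4 ≡ 303^2 = 91809 ≡ 430
sig^8 ≡ 430^2 = 184900 ≡ 141
sig^16 ≡ 141^2 = 19881 ≡ 538
sig^32 ≡ 538^2 = 289444 ≡ 633
sig^64 ≡ 633^2 = 400689 ≡ 489
sig^128 ≡ 489^2 = 239121 ≡ 335
139 = 128 + 8 + 2 + 1, so sig^139 ≡ 335·141·303·416 ≡ 496 (mod 667)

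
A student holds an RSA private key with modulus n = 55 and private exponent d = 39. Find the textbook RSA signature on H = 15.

H^2 ≡ 15^2 = 225 ≡ 5
H^4 ≡ 5^2 = 25
H^8 ≡ 25^2 = 625 ≡ 20
H^16 ≡ 20^2 = 400 ≡ 15
H^32 ≡ 15^2 = 225 ≡ 5
39 = 32 + 4 + 2 + 1, so H^39 ≡ 5·25·5·15 ≡ 25 (mod 55)

25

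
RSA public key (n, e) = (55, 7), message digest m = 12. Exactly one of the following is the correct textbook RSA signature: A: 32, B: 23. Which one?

Candidate A: Squares mod 55: 32^1≡32, 32^2≡34, 32^4≡1; 7 = 4 + 2 + 1, so 32^7 ≡ 1·34·32 ≡ 43 (mod 55)
Candidate B: Squares mod 55: 23^1≡23, 23^2≡34, 23^4≡1; 7 = 4 + 2 + 1, so 23^7 ≡ 1·34·23 ≡ 12 (mod 55)
  → matches m = 12

B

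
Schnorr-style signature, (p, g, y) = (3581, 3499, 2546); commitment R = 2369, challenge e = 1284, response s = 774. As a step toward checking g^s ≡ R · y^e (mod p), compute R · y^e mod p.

2865

2546^2 = 6482116 ≡ 506
2546^4 ≡ 506^2 = 256036 ≡ 1785
2546^8 ≡ 1785^2 = 3186225 ≡ 2716
2546^16 ≡ 2716^2 = 7376656 ≡ 3377
2546^32 ≡ 3377^2 = 11404129 ≡ 2225
2546^64 ≡ 2225^2 = 4950625 ≡ 1683
2546^128 ≡ 1683^2 = 2832489 ≡ 3499
2546^256 ≡ 3499^2 = 12243001 ≡ 3143
2546^512 ≡ 3143^2 = 9878449 ≡ 2051
2546^1024 ≡ 2051^2 = 4206601 ≡ 2507
1284 = 1024 + 256 + 4, so 2546^1284 ≡ 2507·3143·1785 ≡ 1797 (mod 3581)
R · y^e ≡ 2369·1797 = 4257093 ≡ 2865 (mod 3581)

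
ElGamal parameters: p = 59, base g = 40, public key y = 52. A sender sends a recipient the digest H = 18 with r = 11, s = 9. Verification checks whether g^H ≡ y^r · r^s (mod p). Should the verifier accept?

accept

Left side g^H mod p:
40^2 = 1600 ≡ 7
40^4 ≡ 7^2 = 49
40^8 ≡ 49^2 = 2401 ≡ 41
40^16 ≡ 41^2 = 1681 ≡ 29
18 = 16 + 2, so 40^18 ≡ 29·7 ≡ 26 (mod 59)
Right side y^r · r^s mod p:
52^2 = 2704 ≡ 49
52^4 ≡ 49^2 = 2401 ≡ 41
52^8 ≡ 41^2 = 1681 ≡ 29
11 = 8 + 2 + 1, so 52^11 ≡ 29·49·52 ≡ 24 (mod 59)
11^2 = 121 ≡ 3
11^4 ≡ 3^2 = 9
11^8 ≡ 9^2 = 81 ≡ 22
9 = 8 + 1, so 11^9 ≡ 22·11 ≡ 6 (mod 59)
24·6 = 144 ≡ 26 (mod 59)
26 ≡ 26 (mod 59), so the signature is genuine.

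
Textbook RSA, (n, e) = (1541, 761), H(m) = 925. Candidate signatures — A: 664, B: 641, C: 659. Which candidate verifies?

C

Candidate A: Squares mod 1541: 664^1≡664, 664^2≡170, 664^4≡1162, 664^8≡328, 664^16≡1255, 664^32≡123, 664^64≡1260, 664^128≡370, 664^256≡1292, 664^512≡361; 761 = 512 + 128 + 64 + 32 + 16 + 8 + 1, so 664^761 ≡ 361·370·1260·123·1255·328·664 ≡ 1371 (mod 1541)
Candidate B: Squares mod 1541: 641^1≡641, 641^2≡975, 641^4≡1369, 641^8≡305, 641^16≡565, 641^32≡238, 641^64≡1168, 641^128≡439, 641^256≡96, 641^512≡1511; 761 = 512 + 128 + 64 + 32 + 16 + 8 + 1, so 641^761 ≡ 1511·439·1168·238·565·305·641 ≡ 566 (mod 1541)
Candidate C: Squares mod 1541: 659^1≡659, 659^2≡1260, 659^4≡370, 659^8≡1292, 659^16≡361, 659^32≡877, 659^64≡170, 659^128≡1162, 659^256≡328, 659^512≡1255; 761 = 512 + 128 + 64 + 32 + 16 + 8 + 1, so 659^761 ≡ 1255·1162·170·877·361·1292·659 ≡ 925 (mod 1541)
  → matches H(m) = 925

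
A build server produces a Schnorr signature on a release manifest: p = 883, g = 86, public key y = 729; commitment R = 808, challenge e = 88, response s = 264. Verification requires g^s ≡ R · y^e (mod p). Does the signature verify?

g^s mod p:
86^264 mod 883 = 749
R · y^e mod p:
729^88 mod 883 = 614
808·614 = 496112 ≡ 749 (mod 883)
749 ≡ 749 (mod 883); signature holds.

verifies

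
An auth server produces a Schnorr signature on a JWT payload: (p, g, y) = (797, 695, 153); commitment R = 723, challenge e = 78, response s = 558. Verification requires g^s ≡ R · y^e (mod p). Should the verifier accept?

accept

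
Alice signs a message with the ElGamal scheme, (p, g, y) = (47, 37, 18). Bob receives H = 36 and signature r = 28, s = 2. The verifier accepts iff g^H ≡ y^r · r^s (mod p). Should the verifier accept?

Left side g^H mod p:
37^2 = 1369 ≡ 6
37^4 ≡ 6^2 = 36
37^8 ≡ 36^2 = 1296 ≡ 27
37^16 ≡ 27^2 = 729 ≡ 24
37^32 ≡ 24^2 = 576 ≡ 12
36 = 32 + 4, so 37^36 ≡ 12·36 ≡ 9 (mod 47)
Right side y^r · r^s mod p:
18^2 = 324 ≡ 42
18^4 ≡ 42^2 = 1764 ≡ 25
18^8 ≡ 25^2 = 625 ≡ 14
18^16 ≡ 14^2 = 196 ≡ 8
28 = 16 + 8 + 4, so 18^28 ≡ 8·14·25 ≡ 27 (mod 47)
28^2 = 784 ≡ 32
27·32 = 864 ≡ 18 (mod 47)
9 ≠ 18, so verification fails.

reject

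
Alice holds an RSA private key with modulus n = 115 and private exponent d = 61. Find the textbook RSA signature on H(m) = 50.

25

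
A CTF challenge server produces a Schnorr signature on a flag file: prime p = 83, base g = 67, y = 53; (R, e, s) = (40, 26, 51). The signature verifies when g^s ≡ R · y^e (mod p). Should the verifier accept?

g^s mod p:
Squares mod 83: 67^1≡67, 67^2≡7, 67^4≡49, 67^8≡77, 67^16≡36, 67^32≡51
51 = 32 + 16 + 2 + 1, so 67^51 ≡ 51·36·7·67 ≡ 42 (mod 83)
R · y^e mod p:
Squares mod 83: 53^1≡53, 53^2≡70, 53^4≡3, 53^8≡9, 53^16≡81
26 = 16 + 8 + 2, so 53^26 ≡ 81·9·70 ≡ 68 (mod 83)
40·68 = 2720 ≡ 64 (mod 83)
42 ≠ 64; the check fails.

reject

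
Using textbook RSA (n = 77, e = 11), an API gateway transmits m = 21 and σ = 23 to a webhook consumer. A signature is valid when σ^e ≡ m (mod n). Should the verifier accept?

σ^11 mod 77 = 67
The recovered value 67 does not match the digest 21.

reject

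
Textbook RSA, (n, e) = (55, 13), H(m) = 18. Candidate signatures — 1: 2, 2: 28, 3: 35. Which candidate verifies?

2

Candidate 1: Squares mod 55: 2^1≡2, 2^2≡4, 2^4≡16, 2^8≡36; 13 = 8 + 4 + 1, so 2^13 ≡ 36·16·2 ≡ 52 (mod 55)
Candidate 2: Squares mod 55: 28^1≡28, 28^2≡14, 28^4≡31, 28^8≡26; 13 = 8 + 4 + 1, so 28^13 ≡ 26·31·28 ≡ 18 (mod 55)
  → matches H(m) = 18
Candidate 3: Squares mod 55: 35^1≡35, 35^2≡15, 35^4≡5, 35^8≡25; 13 = 8 + 4 + 1, so 35^13 ≡ 25·5·35 ≡ 30 (mod 55)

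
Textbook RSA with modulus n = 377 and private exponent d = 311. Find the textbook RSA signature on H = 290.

348

H^2 ≡ 290^2 = 84100 ≡ 29
H^4 ≡ 29^2 = 841 ≡ 87
H^8 ≡ 87^2 = 7569 ≡ 29
H^16 ≡ 29^2 = 841 ≡ 87
H^32 ≡ 87^2 = 7569 ≡ 29
H^64 ≡ 29^2 = 841 ≡ 87
H^128 ≡ 87^2 = 7569 ≡ 29
H^256 ≡ 29^2 = 841 ≡ 87
311 = 256 + 32 + 16 + 4 + 2 + 1, so H^311 ≡ 87·29·87·87·29·290 ≡ 348 (mod 377)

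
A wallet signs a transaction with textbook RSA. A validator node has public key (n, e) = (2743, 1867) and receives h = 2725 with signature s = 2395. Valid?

Squares mod 2743: s^1≡2395, s^2≡412, s^4≡2421, s^8≡2193, s^16≡770, s^32≡412, s^64≡2421, s^128≡2193, s^256≡770, s^512≡412, s^1024≡2421
1867 = 1024 + 512 + 256 + 64 + 8 + 2 + 1, so s^1867 ≡ 2421·412·770·2421·2193·412·2395 ≡ 2382 (mod 2743)
s^1867 mod 2743 = 2382, but h = 2725.

no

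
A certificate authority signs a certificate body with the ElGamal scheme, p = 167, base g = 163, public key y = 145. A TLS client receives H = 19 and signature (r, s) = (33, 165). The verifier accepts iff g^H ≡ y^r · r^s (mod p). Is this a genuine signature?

Left side g^H mod p:
163^2 = 26569 ≡ 16
163^4 ≡ 16^2 = 256 ≡ 89
163^8 ≡ 89^2 = 7921 ≡ 72
163^16 ≡ 72^2 = 5184 ≡ 7
19 = 16 + 2 + 1, so 163^19 ≡ 7·16·163 ≡ 53 (mod 167)
Right side y^r · r^s mod p:
145^2 = 21025 ≡ 150
145^4 ≡ 150^2 = 22500 ≡ 122
145^8 ≡ 122^2 = 14884 ≡ 21
145^16 ≡ 21^2 = 441 ≡ 107
145^32 ≡ 107^2 = 11449 ≡ 93
33 = 32 + 1, so 145^33 ≡ 93·145 ≡ 125 (mod 167)
33^2 = 1089 ≡ 87
33^4 ≡ 87^2 = 7569 ≡ 54
33^8 ≡ 54^2 = 2916 ≡ 77
33^16 ≡ 77^2 = 5929 ≡ 84
33^32 ≡ 84^2 = 7056 ≡ 42
33^64 ≡ 42^2 = 1764 ≡ 94
33^128 ≡ 94^2 = 8836 ≡ 152
165 = 128 + 32 + 4 + 1, so 33^165 ≡ 152·42·54·33 ≡ 81 (mod 167)
125·81 = 10125 ≡ 105 (mod 167)
53 ≠ 105, so verification fails.

forged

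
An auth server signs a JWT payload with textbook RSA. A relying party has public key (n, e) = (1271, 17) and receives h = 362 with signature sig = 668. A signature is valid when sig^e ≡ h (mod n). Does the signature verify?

sig^2 ≡ 668^2 = 446224 ≡ 103
sig^4 ≡ 103^2 = 10609 ≡ 441
sig^8 ≡ 441^2 = 194481 ≡ 18
sig^16 ≡ 18^2 = 324
17 = 16 + 1, so sig^17 ≡ 324·668 ≡ 362 (mod 1271)
362 = h, so the signature checks out.

verifies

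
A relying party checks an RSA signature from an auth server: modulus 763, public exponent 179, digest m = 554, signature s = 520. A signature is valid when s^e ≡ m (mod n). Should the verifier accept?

reject

s^2 ≡ 520^2 = 270400 ≡ 298
s^4 ≡ 298^2 = 88804 ≡ 296
s^8 ≡ 296^2 = 87616 ≡ 634
s^16 ≡ 634^2 = 401956 ≡ 618
s^32 ≡ 618^2 = 381924 ≡ 424
s^64 ≡ 424^2 = 179776 ≡ 471
s^128 ≡ 471^2 = 221841 ≡ 571
179 = 128 + 32 + 16 + 2 + 1, so s^179 ≡ 571·424·618·298·520 ≡ 137 (mod 763)
137 ≠ 554, so verification fails.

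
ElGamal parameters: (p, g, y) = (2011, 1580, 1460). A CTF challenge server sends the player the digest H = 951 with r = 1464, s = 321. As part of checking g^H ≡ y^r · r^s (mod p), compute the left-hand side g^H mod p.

800

Squares mod 2011: 1580^1≡1580, 1580^2≡749, 1580^4≡1943, 1580^8≡602, 1580^16≡424, 1580^32≡797, 1580^64≡1744, 1580^128≡904, 1580^256≡750, 1580^512≡1431
951 = 512 + 256 + 128 + 32 + 16 + 4 + 2 + 1, so 1580^951 ≡ 1431·750·904·797·424·1943·749·1580 ≡ 800 (mod 2011)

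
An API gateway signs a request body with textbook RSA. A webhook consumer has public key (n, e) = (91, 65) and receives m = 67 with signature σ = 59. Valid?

no

σ^2 ≡ 59^2 = 3481 ≡ 23
σ^4 ≡ 23^2 = 529 ≡ 74
σ^8 ≡ 74^2 = 5476 ≡ 16
σ^16 ≡ 16^2 = 256 ≡ 74
σ^32 ≡ 74^2 = 5476 ≡ 16
σ^64 ≡ 16^2 = 256 ≡ 74
65 = 64 + 1, so σ^65 ≡ 74·59 ≡ 89 (mod 91)
89 ≠ 67, so verification fails.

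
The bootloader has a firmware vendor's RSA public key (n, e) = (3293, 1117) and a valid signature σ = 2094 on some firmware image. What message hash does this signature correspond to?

2649

σ^2 ≡ 2094^2 = 4384836 ≡ 1853
σ^4 ≡ 1853^2 = 3433609 ≡ 2303
σ^8 ≡ 2303^2 = 5303809 ≡ 2079
σ^16 ≡ 2079^2 = 4322241 ≡ 1825
σ^32 ≡ 1825^2 = 3330625 ≡ 1402
σ^64 ≡ 1402^2 = 1965604 ≡ 2976
σ^128 ≡ 2976^2 = 8856576 ≡ 1699
σ^256 ≡ 1699^2 = 2886601 ≡ 1933
σ^512 ≡ 1933^2 = 3736489 ≡ 2227
σ^1024 ≡ 2227^2 = 4959529 ≡ 271
1117 = 1024 + 64 + 16 + 8 + 4 + 1, so σ^1117 ≡ 271·2976·1825·2079·2303·2094 ≡ 2649 (mod 3293)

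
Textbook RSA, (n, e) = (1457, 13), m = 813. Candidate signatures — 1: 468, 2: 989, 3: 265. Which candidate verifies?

Candidate 1: Squares mod 1457: 468^1≡468, 468^2≡474, 468^4≡298, 468^8≡1384; 13 = 8 + 4 + 1, so 468^13 ≡ 1384·298·468 ≡ 644 (mod 1457)
Candidate 2: Squares mod 1457: 989^1≡989, 989^2≡474, 989^4≡298, 989^8≡1384; 13 = 8 + 4 + 1, so 989^13 ≡ 1384·298·989 ≡ 813 (mod 1457)
  → matches m = 813
Candidate 3: Squares mod 1457: 265^1≡265, 265^2≡289, 265^4≡472, 265^8≡1320; 13 = 8 + 4 + 1, so 265^13 ≡ 1320·472·265 ≡ 1274 (mod 1457)

2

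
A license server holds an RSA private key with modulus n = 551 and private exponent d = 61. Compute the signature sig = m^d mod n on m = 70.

447

m^2 ≡ 70^2 = 4900 ≡ 492
m^4 ≡ 492^2 = 242064 ≡ 175
m^8 ≡ 175^2 = 30625 ≡ 320
m^16 ≡ 320^2 = 102400 ≡ 465
m^32 ≡ 465^2 = 216225 ≡ 233
61 = 32 + 16 + 8 + 4 + 1, so m^61 ≡ 233·465·320·175·70 ≡ 447 (mod 551)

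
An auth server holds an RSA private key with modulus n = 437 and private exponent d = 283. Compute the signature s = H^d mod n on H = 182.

H^2 ≡ 182^2 = 33124 ≡ 349
H^4 ≡ 349^2 = 121801 ≡ 315
H^8 ≡ 315^2 = 99225 ≡ 26
H^16 ≡ 26^2 = 676 ≡ 239
H^32 ≡ 239^2 = 57121 ≡ 311
H^64 ≡ 311^2 = 96721 ≡ 144
H^128 ≡ 144^2 = 20736 ≡ 197
H^256 ≡ 197^2 = 38809 ≡ 353
283 = 256 + 16 + 8 + 2 + 1, so H^283 ≡ 353·239·26·349·182 ≡ 296 (mod 437)

296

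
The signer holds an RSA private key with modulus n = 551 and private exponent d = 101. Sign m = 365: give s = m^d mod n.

510

m^2 ≡ 365^2 = 133225 ≡ 434
m^4 ≡ 434^2 = 188356 ≡ 465
m^8 ≡ 465^2 = 216225 ≡ 233
m^16 ≡ 233^2 = 54289 ≡ 291
m^32 ≡ 291^2 = 84681 ≡ 378
m^64 ≡ 378^2 = 142884 ≡ 175
101 = 64 + 32 + 4 + 1, so m^101 ≡ 175·378·465·365 ≡ 510 (mod 551)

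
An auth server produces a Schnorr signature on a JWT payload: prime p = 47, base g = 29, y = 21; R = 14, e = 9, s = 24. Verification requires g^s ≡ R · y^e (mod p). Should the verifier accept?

g^s mod p:
29^24 mod 47 = 18
R · y^e mod p:
21^9 mod 47 = 8
14·8 = 112 ≡ 18 (mod 47)
18 ≡ 18 (mod 47); signature holds.

accept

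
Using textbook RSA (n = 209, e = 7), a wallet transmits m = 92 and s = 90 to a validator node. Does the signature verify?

s^2 ≡ 90^2 = 8100 ≡ 158
s^4 ≡ 158^2 = 24964 ≡ 93
7 = 4 + 2 + 1, so s^7 ≡ 93·158·90 ≡ 117 (mod 209)
The recovered value 117 does not match the digest 92.

does not verify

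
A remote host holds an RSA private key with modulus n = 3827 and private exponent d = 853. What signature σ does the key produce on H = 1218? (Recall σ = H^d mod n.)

3250

H^853 mod 3827 = 3250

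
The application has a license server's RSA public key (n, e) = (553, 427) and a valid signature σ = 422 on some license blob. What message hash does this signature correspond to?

373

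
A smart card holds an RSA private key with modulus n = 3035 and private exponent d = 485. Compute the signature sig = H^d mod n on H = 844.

H^2 ≡ 844^2 = 712336 ≡ 2146
H^4 ≡ 2146^2 = 4605316 ≡ 1221
H^8 ≡ 1221^2 = 1490841 ≡ 656
H^16 ≡ 656^2 = 430336 ≡ 2401
H^32 ≡ 2401^2 = 5764801 ≡ 1336
H^64 ≡ 1336^2 = 1784896 ≡ 316
H^128 ≡ 316^2 = 99856 ≡ 2736
H^256 ≡ 2736^2 = 7485696 ≡ 1386
485 = 256 + 128 + 64 + 32 + 4 + 1, so H^485 ≡ 1386·2736·316·1336·1221·844 ≡ 1654 (mod 3035)

1654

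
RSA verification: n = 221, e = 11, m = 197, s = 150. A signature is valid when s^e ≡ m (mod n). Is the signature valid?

valid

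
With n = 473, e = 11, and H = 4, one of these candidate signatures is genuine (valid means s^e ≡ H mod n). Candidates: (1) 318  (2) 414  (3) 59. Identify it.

3

Candidate 1: Squares mod 473: 318^1≡318, 318^2≡375, 318^4≡144, 318^8≡397; 11 = 8 + 2 + 1, so 318^11 ≡ 397·375·318 ≡ 153 (mod 473)
Candidate 2: Squares mod 473: 414^1≡414, 414^2≡170, 414^4≡47, 414^8≡317; 11 = 8 + 2 + 1, so 414^11 ≡ 317·170·414 ≡ 469 (mod 473)
Candidate 3: Squares mod 473: 59^1≡59, 59^2≡170, 59^4≡47, 59^8≡317; 11 = 8 + 2 + 1, so 59^11 ≡ 317·170·59 ≡ 4 (mod 473)
  → matches H = 4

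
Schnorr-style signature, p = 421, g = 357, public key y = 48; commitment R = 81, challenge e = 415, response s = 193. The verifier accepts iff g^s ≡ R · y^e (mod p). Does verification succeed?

g^s mod p:
Squares mod 421: 357^1≡357, 357^2≡307, 357^4≡366, 357^8≡78, 357^16≡190, 357^32≡315, 357^64≡290, 357^128≡321
193 = 128 + 64 + 1, so 357^193 ≡ 321·290·357 ≡ 232 (mod 421)
R · y^e mod p:
Squares mod 421: 48^1≡48, 48^2≡199, 48^4≡27, 48^8≡308, 48^16≡139, 48^32≡376, 48^64≡341, 48^128≡85, 48^256≡68
415 = 256 + 128 + 16 + 8 + 4 + 2 + 1, so 48^415 ≡ 68·85·139·308·27·199·48 ≡ 370 (mod 421)
81·370 = 29970 ≡ 79 (mod 421)
232 ≠ 79; the check fails.

fails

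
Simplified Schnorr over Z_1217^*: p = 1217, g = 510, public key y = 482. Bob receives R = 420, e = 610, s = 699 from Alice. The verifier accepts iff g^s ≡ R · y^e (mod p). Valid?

g^s mod p:
510^699 mod 1217 = 671
R · y^e mod p:
482^610 mod 1217 = 1094
420·1094 = 459480 ≡ 671 (mod 1217)
671 ≡ 671 (mod 1217); signature holds.

yes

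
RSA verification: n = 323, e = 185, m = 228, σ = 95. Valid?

yes

σ^2 ≡ 95^2 = 9025 ≡ 304
σ^4 ≡ 304^2 = 92416 ≡ 38
σ^8 ≡ 38^2 = 1444 ≡ 152
σ^16 ≡ 152^2 = 23104 ≡ 171
σ^32 ≡ 171^2 = 29241 ≡ 171
σ^64 ≡ 171^2 = 29241 ≡ 171
σ^128 ≡ 171^2 = 29241 ≡ 171
185 = 128 + 32 + 16 + 8 + 1, so σ^185 ≡ 171·171·171·152·95 ≡ 228 (mod 323)
σ^185 mod 323 = 228 matches m.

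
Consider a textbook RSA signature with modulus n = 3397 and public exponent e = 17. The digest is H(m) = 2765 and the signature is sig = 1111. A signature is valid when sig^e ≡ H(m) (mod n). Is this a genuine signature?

forged

sig^2 ≡ 1111^2 = 1234321 ≡ 1210
sig^4 ≡ 1210^2 = 1464100 ≡ 3390
sig^8 ≡ 3390^2 = 11492100 ≡ 49
sig^16 ≡ 49^2 = 2401
17 = 16 + 1, so sig^17 ≡ 2401·1111 ≡ 866 (mod 3397)
sig^17 mod 3397 = 866, but H(m) = 2765.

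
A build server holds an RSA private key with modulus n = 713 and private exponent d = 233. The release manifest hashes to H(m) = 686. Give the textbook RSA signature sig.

467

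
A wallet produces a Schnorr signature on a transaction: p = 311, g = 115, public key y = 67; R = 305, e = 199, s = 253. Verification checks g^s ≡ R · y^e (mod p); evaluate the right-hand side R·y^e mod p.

247

67^199 mod 311 = 218
R · y^e ≡ 305·218 = 66490 ≡ 247 (mod 311)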